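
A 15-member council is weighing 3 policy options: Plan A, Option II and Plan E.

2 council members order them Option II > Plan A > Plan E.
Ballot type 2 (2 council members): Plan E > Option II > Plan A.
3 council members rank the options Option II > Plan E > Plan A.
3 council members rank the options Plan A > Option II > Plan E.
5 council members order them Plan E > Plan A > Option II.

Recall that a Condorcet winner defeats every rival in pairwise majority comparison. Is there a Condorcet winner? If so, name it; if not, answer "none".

Head-to-head results (15 council members):
Plan A vs Option II: Plan A wins 8–7.
Plan A–Plan E: Plan E 10–5.
Option II vs Plan E: Option II is ranked higher on 2+3+3 = 8 ballots, Plan E on 7. Option II wins 8–7.
Each option drops at least one matchup (Plan A loses to Plan E; Option II loses to Plan A; Plan E loses to Option II); the cycle Plan A > Option II > Plan E > Plan A rules out a Condorcet winner.

none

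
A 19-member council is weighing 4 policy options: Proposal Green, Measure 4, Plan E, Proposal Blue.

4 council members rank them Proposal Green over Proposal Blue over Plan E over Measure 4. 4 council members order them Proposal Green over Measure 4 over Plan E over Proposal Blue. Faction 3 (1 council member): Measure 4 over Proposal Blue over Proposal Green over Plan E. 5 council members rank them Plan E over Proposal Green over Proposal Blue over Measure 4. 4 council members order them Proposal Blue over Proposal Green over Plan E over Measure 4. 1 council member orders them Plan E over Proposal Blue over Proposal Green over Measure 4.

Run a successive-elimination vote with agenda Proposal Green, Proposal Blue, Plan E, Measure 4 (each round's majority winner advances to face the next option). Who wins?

Proposal Green

Round 1: Proposal Green vs Proposal Blue — 13–6, Proposal Green advances.
Round 2: Proposal Green vs Plan E — 13–6, Proposal Green advances.
Round 3: Proposal Green vs Measure 4 — 18–1, Proposal Green advances.
Proposal Green survives the agenda.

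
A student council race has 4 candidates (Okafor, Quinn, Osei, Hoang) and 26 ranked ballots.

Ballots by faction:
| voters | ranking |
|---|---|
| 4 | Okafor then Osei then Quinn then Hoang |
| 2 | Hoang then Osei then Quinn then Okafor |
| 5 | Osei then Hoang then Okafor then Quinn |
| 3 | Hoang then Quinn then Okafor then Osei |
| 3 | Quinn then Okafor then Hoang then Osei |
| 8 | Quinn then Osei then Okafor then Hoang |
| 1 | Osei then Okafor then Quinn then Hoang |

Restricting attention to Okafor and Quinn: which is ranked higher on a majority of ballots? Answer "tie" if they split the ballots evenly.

Quinn

Ballots ranking Okafor above Quinn: 4 + 5 + 1 = 10.
Ballots ranking Quinn above Okafor: 26 − 10 = 16.
Quinn wins the head-to-head 16–10.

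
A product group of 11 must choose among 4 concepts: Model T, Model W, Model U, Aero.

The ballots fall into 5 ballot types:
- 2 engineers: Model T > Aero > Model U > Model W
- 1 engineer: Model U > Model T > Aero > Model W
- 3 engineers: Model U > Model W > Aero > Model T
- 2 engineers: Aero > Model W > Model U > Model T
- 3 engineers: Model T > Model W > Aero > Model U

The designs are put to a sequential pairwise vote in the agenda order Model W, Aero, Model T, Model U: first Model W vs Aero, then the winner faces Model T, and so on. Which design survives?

Model U

Round 1: Model W vs Aero — 6–5, Model W advances.
Round 2: Model W vs Model T — 5–6, Model T advances.
Round 3: Model T vs Model U — 5–6, Model U advances.
Model U survives the agenda.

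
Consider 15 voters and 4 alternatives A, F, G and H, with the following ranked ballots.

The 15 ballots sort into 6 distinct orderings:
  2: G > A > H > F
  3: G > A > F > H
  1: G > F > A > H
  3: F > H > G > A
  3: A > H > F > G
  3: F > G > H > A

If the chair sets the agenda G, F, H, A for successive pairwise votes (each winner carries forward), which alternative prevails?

Round 1: G vs F — 6–9, F advances.
Round 2: F vs H — 10–5, F advances.
Round 3: F vs A — 7–8, A advances.
A survives the agenda.

A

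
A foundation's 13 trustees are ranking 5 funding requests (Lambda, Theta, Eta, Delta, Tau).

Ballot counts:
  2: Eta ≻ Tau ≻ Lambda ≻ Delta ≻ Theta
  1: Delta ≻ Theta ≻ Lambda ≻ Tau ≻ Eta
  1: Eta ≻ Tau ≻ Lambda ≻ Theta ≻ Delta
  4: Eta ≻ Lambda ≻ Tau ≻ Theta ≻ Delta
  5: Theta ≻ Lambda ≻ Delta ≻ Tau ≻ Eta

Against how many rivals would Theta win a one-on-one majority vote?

Theta against each rival (13 reviewers):
Theta vs Lambda: 6 to 7, Lambda.
Theta vs Eta: Theta is ranked higher on 1+5 = 6 ballots, Eta on 7. Eta wins 7–6.
Theta vs Delta: Theta, 10–3.
Theta vs Tau: 1+5 = 6 for Theta, 7 for Tau — Tau by 7–6.
Theta beats Delta; loses to Lambda, Eta, Tau — 1 pairwise win.

1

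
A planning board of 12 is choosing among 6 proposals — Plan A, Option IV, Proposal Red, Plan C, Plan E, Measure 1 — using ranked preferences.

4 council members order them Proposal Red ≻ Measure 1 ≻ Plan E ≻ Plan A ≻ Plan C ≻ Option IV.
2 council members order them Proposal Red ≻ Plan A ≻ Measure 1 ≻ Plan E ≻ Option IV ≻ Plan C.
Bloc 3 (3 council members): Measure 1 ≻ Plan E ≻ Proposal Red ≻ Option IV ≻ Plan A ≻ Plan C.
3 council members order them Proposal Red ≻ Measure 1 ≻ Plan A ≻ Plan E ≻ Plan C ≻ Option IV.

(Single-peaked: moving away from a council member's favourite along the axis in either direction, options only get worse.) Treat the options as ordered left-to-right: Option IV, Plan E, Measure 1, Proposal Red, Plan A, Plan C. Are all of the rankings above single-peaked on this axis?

Axis positions: Option IV=1, Plan E=2, Measure 1=3, Proposal Red=4, Plan A=5, Plan C=6.
Bloc 1 (peak Proposal Red at position 4): ranking walks positions 4-3-2-5-6-1, expanding outward from the peak — single-peaked.
Bloc 2 (peak Proposal Red at position 4): ranking walks positions 4-5-3-2-1-6, expanding outward from the peak — single-peaked.
Bloc 3 (peak Measure 1 at position 3): ranking walks positions 3-2-4-1-5-6, expanding outward from the peak — single-peaked.
Bloc 4 (peak Proposal Red at position 4): ranking walks positions 4-3-5-2-6-1, expanding outward from the peak — single-peaked.
Every ranking is single-peaked on this axis.

yes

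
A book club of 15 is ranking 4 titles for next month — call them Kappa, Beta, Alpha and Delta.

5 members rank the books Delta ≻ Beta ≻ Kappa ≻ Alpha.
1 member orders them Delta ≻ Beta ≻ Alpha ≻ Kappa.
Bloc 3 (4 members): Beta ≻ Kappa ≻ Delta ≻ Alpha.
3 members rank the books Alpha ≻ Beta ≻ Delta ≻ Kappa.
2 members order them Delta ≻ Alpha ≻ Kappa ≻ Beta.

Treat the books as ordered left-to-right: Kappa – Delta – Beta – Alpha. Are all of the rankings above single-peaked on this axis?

Axis positions: Kappa=1, Delta=2, Beta=3, Alpha=4.
Bloc 1 (peak Delta at position 2): ranking walks positions 2-3-1-4, expanding outward from the peak — single-peaked.
Bloc 2 (peak Delta at position 2): ranking walks positions 2-3-4-1, expanding outward from the peak — single-peaked.
Bloc 3: ranking walks positions 3-1-2-4; Kappa is ranked above Delta even though Delta lies between Kappa and the peak Beta on the axis — preferences dip and rise again. Not single-peaked.
Bloc 4 (peak Alpha at position 4): ranking walks positions 4-3-2-1, expanding outward from the peak — single-peaked.
Bloc 5: ranking walks positions 2-4-1-3; Alpha is ranked above Beta even though Beta lies between Alpha and the peak Delta on the axis — preferences dip and rise again. Not single-peaked.
Bloc 3 violates single-peakedness, so the profile is not single-peaked on this axis.

no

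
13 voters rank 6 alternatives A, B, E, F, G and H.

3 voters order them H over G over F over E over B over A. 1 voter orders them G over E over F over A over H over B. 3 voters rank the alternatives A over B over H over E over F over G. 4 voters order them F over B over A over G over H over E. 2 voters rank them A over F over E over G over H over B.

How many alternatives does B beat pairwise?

4

B against each rival (13 voters):
B–A: B 7–6.
B–E: B 7–6.
B vs F: F wins 10–3.
B–G: B 7–6.
B vs H: B, 7–6.
B beats A, E, G, H; loses to F — 4 pairwise wins.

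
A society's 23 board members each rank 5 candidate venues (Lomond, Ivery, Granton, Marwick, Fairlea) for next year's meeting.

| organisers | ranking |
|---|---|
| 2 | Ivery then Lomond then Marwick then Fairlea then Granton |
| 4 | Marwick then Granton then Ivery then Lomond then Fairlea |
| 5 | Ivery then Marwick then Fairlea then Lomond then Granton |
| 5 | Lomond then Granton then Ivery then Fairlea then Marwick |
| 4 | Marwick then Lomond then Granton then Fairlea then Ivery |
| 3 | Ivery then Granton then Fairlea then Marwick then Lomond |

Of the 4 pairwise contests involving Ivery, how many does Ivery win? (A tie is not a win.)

3

Ivery against each rival (23 organisers):
Ivery vs Lomond: 2+4+5+3 = 14 for Ivery, 9 for Lomond — Ivery by 14–9.
Ivery–Granton: Granton 13–10.
Ivery vs Marwick: Ivery preferred on 2+5+5+3 = 15 ballots; Ivery wins 15–8.
Ivery vs Fairlea: Ivery is ranked higher on 2+4+5+5+3 = 19 ballots, Fairlea on 4. Ivery wins 19–4.
Ivery beats Lomond, Marwick, Fairlea; loses to Granton — 3 pairwise wins.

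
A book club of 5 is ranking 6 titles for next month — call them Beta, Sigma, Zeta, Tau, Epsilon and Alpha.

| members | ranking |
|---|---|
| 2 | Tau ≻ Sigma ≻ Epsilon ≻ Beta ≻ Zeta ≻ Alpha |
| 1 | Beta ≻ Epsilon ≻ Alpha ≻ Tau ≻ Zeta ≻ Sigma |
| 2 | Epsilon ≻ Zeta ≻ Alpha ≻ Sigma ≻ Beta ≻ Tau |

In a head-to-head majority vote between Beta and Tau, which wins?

Beta

Ballots ranking Beta above Tau: 1 + 2 = 3.
Ballots ranking Tau above Beta: 5 − 3 = 2.
Beta wins the head-to-head 3–2.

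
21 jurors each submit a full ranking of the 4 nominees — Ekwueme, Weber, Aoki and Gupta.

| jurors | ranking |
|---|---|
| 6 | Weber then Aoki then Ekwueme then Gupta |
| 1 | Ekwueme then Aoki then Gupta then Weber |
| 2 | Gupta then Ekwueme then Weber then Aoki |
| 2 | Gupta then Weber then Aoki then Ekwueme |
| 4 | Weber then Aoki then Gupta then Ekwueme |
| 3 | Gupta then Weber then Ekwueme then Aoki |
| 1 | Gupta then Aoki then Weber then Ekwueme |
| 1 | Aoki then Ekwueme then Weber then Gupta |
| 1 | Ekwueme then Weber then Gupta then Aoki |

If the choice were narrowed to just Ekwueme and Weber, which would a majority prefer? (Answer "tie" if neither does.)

Weber

Ballots ranking Ekwueme above Weber: 1 + 2 + 1 + 1 = 5.
Ballots ranking Weber above Ekwueme: 21 − 5 = 16.
Weber wins the head-to-head 16–5.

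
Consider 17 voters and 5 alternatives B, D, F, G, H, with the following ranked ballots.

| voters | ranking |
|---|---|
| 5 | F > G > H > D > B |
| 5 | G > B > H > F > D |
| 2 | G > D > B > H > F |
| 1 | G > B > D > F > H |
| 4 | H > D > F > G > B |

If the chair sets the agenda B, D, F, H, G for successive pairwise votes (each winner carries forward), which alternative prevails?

Round 1: B vs D — 6–11, D advances.
Round 2: D vs F — 7–10, F advances.
Round 3: F vs H — 6–11, H advances.
Round 4: H vs G — 4–13, G advances.
The agenda winner is G.

G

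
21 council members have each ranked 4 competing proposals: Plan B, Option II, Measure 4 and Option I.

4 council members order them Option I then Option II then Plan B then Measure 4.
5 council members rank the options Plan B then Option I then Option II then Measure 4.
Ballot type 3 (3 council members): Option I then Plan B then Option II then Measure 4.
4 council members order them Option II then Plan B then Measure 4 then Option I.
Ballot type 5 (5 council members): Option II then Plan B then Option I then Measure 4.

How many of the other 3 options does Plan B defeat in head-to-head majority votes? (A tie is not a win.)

2

Plan B against each rival (21 council members):
Plan B vs Option II: Option II wins 13–8.
Plan B vs Measure 4: Plan B wins 21–0.
Plan B vs Option I: Plan B preferred on 5+4+5 = 14 ballots; Plan B wins 14–7.
Plan B beats Measure 4, Option I; loses to Option II — 2 pairwise wins.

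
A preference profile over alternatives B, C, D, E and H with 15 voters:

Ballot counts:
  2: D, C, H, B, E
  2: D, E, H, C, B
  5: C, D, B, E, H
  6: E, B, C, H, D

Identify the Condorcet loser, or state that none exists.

H

Pairwise majorities:
B vs C: 6 to 9, C.
B vs D: B is ranked higher on 6 ballots, D on 9. D wins 9–6.
B vs E: E wins 8–7.
B–H: B 11–4.
C vs D: C, 11–4.
C vs E: 7 to 8, E.
C vs H: C, 13–2.
D vs E: D wins 9–6.
D–H: D 9–6.
E vs H: 13 to 2, E.
H loses to every other alternative — it is the Condorcet loser.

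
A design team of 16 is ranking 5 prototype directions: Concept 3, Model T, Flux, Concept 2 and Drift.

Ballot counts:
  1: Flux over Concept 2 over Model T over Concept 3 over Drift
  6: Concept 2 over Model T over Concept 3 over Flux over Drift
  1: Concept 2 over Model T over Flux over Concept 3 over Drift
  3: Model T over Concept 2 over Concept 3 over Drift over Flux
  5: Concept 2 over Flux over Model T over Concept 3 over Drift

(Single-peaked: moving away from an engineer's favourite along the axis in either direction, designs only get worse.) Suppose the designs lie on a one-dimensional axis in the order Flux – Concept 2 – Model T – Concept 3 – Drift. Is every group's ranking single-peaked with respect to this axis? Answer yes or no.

Axis positions: Flux=1, Concept 2=2, Model T=3, Concept 3=4, Drift=5.
Group 1 (peak Flux at position 1): ranking walks positions 1-2-3-4-5, expanding outward from the peak — single-peaked.
Group 2 (peak Concept 2 at position 2): ranking walks positions 2-3-4-1-5, expanding outward from the peak — single-peaked.
Group 3 (peak Concept 2 at position 2): ranking walks positions 2-3-1-4-5, expanding outward from the peak — single-peaked.
Group 4 (peak Model T at position 3): ranking walks positions 3-2-4-5-1, expanding outward from the peak — single-peaked.
Group 5 (peak Concept 2 at position 2): ranking walks positions 2-1-3-4-5, expanding outward from the peak — single-peaked.
Every ranking is single-peaked on this axis.

yes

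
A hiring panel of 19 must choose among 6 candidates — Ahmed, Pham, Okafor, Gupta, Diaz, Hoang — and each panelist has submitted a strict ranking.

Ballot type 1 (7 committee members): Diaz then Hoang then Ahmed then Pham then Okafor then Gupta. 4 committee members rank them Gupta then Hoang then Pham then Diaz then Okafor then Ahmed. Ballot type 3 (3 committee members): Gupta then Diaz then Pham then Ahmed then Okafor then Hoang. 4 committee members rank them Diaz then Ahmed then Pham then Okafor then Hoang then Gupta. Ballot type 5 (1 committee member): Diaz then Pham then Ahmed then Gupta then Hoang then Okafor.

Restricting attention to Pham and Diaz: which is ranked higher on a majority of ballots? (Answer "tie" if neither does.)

Ballots ranking Pham above Diaz: 4.
Ballots ranking Diaz above Pham: 19 − 4 = 15.
Diaz wins the head-to-head 15–4.

Diaz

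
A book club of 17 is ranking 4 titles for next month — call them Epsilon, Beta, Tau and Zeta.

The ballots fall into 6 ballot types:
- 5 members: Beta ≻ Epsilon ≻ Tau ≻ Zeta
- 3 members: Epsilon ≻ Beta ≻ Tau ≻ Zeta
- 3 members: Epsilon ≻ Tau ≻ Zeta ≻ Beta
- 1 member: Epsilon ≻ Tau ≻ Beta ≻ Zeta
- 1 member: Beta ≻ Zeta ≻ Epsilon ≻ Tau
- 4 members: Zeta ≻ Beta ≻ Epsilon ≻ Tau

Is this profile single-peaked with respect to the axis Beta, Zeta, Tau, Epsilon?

no

Axis positions: Beta=1, Zeta=2, Tau=3, Epsilon=4.
Ballot type 1: ranking walks positions 1-4-3-2; Epsilon is ranked above Zeta even though Zeta lies between Epsilon and the peak Beta on the axis — preferences dip and rise again. Not single-peaked.
Ballot type 2: ranking walks positions 4-1-3-2; Beta is ranked above Tau even though Tau lies between Beta and the peak Epsilon on the axis — preferences dip and rise again. Not single-peaked.
Ballot type 3 (peak Epsilon at position 4): ranking walks positions 4-3-2-1, expanding outward from the peak — single-peaked.
Ballot type 4: ranking walks positions 4-3-1-2; Beta is ranked above Zeta even though Zeta lies between Beta and the peak Epsilon on the axis — preferences dip and rise again. Not single-peaked.
Ballot type 5: ranking walks positions 1-2-4-3; Epsilon is ranked above Tau even though Tau lies between Epsilon and the peak Beta on the axis — preferences dip and rise again. Not single-peaked.
Ballot type 6: ranking walks positions 2-1-4-3; Epsilon is ranked above Tau even though Tau lies between Epsilon and the peak Zeta on the axis — preferences dip and rise again. Not single-peaked.
Ballot type 1 violates single-peakedness, so the profile is not single-peaked on this axis.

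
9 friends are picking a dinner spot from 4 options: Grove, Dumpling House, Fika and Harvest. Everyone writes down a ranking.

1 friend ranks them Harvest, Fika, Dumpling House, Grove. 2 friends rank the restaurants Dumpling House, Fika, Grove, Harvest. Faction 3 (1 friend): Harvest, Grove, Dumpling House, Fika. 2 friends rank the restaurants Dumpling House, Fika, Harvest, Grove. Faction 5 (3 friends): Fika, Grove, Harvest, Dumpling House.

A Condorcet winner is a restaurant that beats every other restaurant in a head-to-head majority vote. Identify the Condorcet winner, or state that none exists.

Check each pair by majority over 9 ballots:
Grove vs Dumpling House: Grove preferred on 1+3 = 4 ballots; Dumpling House wins 5–4.
Grove vs Fika: 1 to 8, Fika.
Grove vs Harvest: Grove is ranked higher on 2+3 = 5 ballots, Harvest on 4. Grove wins 5–4.
Dumpling House vs Fika: 5 to 4, Dumpling House.
Dumpling House vs Harvest: Dumpling House is ranked higher on 2+2 = 4 ballots, Harvest on 5. Harvest wins 5–4.
Fika vs Harvest: Fika preferred on 2+2+3 = 7 ballots; Fika wins 7–2.
Each restaurant drops at least one matchup (Grove loses to Dumpling House; Dumpling House loses to Harvest; Fika loses to Dumpling House; Harvest loses to Grove); the cycle Grove → Harvest → Dumpling House → Grove rules out a Condorcet winner.

none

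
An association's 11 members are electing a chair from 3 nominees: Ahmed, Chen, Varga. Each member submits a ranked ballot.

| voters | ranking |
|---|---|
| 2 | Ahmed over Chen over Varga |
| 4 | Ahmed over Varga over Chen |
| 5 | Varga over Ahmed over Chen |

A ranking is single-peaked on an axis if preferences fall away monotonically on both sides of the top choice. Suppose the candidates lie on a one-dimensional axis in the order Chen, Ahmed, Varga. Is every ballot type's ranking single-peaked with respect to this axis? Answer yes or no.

yes

Axis positions: Chen=1, Ahmed=2, Varga=3.
Ballot type 1 (peak Ahmed at position 2): ranking walks positions 2-1-3, expanding outward from the peak — single-peaked.
Ballot type 2 (peak Ahmed at position 2): ranking walks positions 2-3-1, expanding outward from the peak — single-peaked.
Ballot type 3 (peak Varga at position 3): ranking walks positions 3-2-1, expanding outward from the peak — single-peaked.
Every ranking is single-peaked on this axis.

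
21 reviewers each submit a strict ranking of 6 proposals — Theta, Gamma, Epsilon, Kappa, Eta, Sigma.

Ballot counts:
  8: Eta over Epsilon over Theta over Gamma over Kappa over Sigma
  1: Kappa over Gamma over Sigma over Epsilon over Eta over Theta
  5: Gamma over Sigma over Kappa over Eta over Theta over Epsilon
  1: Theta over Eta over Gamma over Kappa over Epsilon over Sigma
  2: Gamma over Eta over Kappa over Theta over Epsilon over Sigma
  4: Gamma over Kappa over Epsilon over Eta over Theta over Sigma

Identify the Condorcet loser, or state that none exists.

Sigma

Head-to-head results (21 reviewers):
Theta vs Gamma: Gamma, 12–9.
Theta vs Epsilon: 8 to 13, Epsilon.
Theta vs Kappa: Theta preferred on 8+1 = 9 ballots; Kappa wins 12–9.
Theta vs Eta: 1 to 20, Eta.
Theta vs Sigma: Theta is ranked higher on 8+1+2+4 = 15 ballots, Sigma on 6. Theta wins 15–6.
Gamma vs Epsilon: Gamma, 13–8.
Gamma vs Kappa: 8+5+1+2+4 = 20 for Gamma, 1 for Kappa — Gamma by 20–1.
Gamma vs Eta: 1+5+2+4 = 12 for Gamma, 9 for Eta — Gamma by 12–9.
Gamma vs Sigma: Gamma, 21–0.
Epsilon vs Kappa: 8 to 13, Kappa.
Epsilon vs Eta: Epsilon preferred on 1+4 = 5 ballots; Eta wins 16–5.
Epsilon vs Sigma: Epsilon wins 15–6.
Kappa–Eta: Eta 11–10.
Kappa vs Sigma: Kappa wins 16–5.
Eta vs Sigma: 15 to 6, Eta.
Only Sigma has no wins; Sigma is the Condorcet loser.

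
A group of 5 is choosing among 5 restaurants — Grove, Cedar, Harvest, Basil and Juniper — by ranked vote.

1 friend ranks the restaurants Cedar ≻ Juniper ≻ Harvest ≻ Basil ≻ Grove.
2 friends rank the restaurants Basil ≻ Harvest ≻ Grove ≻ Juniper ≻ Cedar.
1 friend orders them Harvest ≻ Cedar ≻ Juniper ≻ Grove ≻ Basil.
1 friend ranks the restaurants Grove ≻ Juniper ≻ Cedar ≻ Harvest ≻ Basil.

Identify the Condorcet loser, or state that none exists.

Pairwise majorities:
Grove vs Cedar: Grove, 3–2.
Grove vs Harvest: 1 for Grove, 4 for Harvest — Harvest by 4–1.
Grove vs Basil: 1+1 = 2 for Grove, 3 for Basil — Basil by 3–2.
Grove vs Juniper: Grove, 3–2.
Cedar vs Harvest: 1+1 = 2 for Cedar, 3 for Harvest — Harvest by 3–2.
Cedar vs Basil: Cedar preferred on 1+1+1 = 3 ballots; Cedar wins 3–2.
Cedar vs Juniper: 2 to 3, Juniper.
Harvest–Basil: Harvest 3–2.
Harvest–Juniper: Harvest 3–2.
Basil vs Juniper: Basil preferred on 2 ballots; Juniper wins 3–2.
Each restaurant has at least one pairwise win (Grove beats Cedar; Cedar beats Basil; Harvest beats Grove; Basil beats Grove; Juniper beats Cedar) — no Condorcet loser.

none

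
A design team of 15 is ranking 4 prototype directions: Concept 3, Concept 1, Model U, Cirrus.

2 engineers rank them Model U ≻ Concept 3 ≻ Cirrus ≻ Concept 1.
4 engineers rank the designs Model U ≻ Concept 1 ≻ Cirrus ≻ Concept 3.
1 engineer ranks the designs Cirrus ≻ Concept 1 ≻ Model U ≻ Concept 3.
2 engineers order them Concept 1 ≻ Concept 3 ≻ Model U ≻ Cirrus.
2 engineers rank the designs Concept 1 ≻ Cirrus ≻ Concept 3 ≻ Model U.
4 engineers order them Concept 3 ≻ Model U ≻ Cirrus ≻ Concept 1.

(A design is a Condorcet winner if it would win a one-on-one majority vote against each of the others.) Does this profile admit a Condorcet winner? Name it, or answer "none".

Head-to-head results (15 engineers):
Concept 3 vs Concept 1: Concept 1, 9–6.
Concept 3–Model U: Concept 3 8–7.
Concept 3 vs Cirrus: Concept 3 wins 8–7.
Concept 1 vs Model U: Concept 1 preferred on 1+2+2 = 5 ballots; Model U wins 10–5.
Concept 1 vs Cirrus: Concept 1, 8–7.
Model U vs Cirrus: 2+4+2+4 = 12 for Model U, 3 for Cirrus — Model U by 12–3.
No design is unbeaten: Concept 3 loses to Concept 1; Concept 1 loses to Model U; Model U loses to Concept 3; Cirrus loses to Concept 3. In particular Concept 3 → Model U → Concept 1 → Concept 3 is a majority cycle — no Condorcet winner exists.

none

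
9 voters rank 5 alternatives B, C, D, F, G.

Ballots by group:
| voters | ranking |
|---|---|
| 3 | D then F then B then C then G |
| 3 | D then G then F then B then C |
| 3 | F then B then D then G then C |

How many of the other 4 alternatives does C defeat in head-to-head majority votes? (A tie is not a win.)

C against each rival (9 voters):
C vs B: B wins 9–0.
C vs D: D wins 9–0.
C vs F: F, 9–0.
C vs G: 3 for C, 6 for G — G by 6–3.
C beats no one; loses to B, D, F, G — 0 pairwise wins.

0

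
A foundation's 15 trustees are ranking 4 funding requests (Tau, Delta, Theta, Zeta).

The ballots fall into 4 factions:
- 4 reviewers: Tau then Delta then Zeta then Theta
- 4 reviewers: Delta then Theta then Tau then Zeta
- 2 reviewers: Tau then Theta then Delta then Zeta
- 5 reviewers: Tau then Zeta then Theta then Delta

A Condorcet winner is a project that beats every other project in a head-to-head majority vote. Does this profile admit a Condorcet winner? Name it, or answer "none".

Tau

Head-to-head results (15 reviewers):
Tau vs Delta: Tau is ranked higher on 4+2+5 = 11 ballots, Delta on 4. Tau wins 11–4.
Tau vs Theta: 11 to 4, Tau.
Tau vs Zeta: Tau preferred on 4+4+2+5 = 15 ballots; Tau wins 15–0.
Delta vs Theta: Delta is ranked higher on 4+4 = 8 ballots, Theta on 7. Delta wins 8–7.
Delta vs Zeta: Delta is ranked higher on 4+4+2 = 10 ballots, Zeta on 5. Delta wins 10–5.
Theta vs Zeta: 6 to 9, Zeta.
Tau defeats every rival head-to-head and is the Condorcet winner.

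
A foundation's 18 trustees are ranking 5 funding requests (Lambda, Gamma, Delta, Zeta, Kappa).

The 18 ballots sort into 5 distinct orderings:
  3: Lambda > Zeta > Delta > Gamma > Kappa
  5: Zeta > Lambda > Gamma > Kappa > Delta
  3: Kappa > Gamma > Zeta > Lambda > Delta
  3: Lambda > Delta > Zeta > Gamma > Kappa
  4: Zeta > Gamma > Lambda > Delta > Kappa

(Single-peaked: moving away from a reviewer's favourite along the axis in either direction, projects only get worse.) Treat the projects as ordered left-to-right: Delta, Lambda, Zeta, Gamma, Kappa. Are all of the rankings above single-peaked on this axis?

Axis positions: Delta=1, Lambda=2, Zeta=3, Gamma=4, Kappa=5.
Cluster 1 (peak Lambda at position 2): ranking walks positions 2-3-1-4-5, expanding outward from the peak — single-peaked.
Cluster 2 (peak Zeta at position 3): ranking walks positions 3-2-4-5-1, expanding outward from the peak — single-peaked.
Cluster 3 (peak Kappa at position 5): ranking walks positions 5-4-3-2-1, expanding outward from the peak — single-peaked.
Cluster 4 (peak Lambda at position 2): ranking walks positions 2-1-3-4-5, expanding outward from the peak — single-peaked.
Cluster 5 (peak Zeta at position 3): ranking walks positions 3-4-2-1-5, expanding outward from the peak — single-peaked.
Every ranking is single-peaked on this axis.

yes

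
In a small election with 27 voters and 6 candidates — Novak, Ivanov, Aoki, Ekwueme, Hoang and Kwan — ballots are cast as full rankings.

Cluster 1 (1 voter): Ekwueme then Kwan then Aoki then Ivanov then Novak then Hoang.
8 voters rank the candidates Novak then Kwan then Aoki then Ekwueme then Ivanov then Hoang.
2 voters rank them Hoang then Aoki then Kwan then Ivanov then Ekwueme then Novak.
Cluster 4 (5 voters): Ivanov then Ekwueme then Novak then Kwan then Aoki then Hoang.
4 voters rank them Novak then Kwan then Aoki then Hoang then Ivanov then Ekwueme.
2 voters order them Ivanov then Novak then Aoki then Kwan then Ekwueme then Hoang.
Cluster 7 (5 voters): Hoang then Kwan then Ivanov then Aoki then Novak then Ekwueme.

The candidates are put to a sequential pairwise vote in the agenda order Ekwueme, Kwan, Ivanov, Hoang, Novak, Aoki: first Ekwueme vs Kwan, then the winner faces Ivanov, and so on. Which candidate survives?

Novak

Round 1: Ekwueme vs Kwan — 6–21, Kwan advances.
Round 2: Kwan vs Ivanov — 20–7, Kwan advances.
Round 3: Kwan vs Hoang — 20–7, Kwan advances.
Round 4: Kwan vs Novak — 8–19, Novak advances.
Round 5: Novak vs Aoki — 19–8, Novak advances.
The agenda winner is Novak.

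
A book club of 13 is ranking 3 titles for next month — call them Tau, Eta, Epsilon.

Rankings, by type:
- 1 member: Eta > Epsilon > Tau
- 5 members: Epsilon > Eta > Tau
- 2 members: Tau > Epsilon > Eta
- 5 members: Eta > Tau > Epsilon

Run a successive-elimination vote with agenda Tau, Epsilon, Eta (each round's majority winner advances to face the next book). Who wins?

Eta

Round 1: Tau vs Epsilon — 7–6, Tau advances.
Round 2: Tau vs Eta — 2–11, Eta advances.
Eta survives the agenda.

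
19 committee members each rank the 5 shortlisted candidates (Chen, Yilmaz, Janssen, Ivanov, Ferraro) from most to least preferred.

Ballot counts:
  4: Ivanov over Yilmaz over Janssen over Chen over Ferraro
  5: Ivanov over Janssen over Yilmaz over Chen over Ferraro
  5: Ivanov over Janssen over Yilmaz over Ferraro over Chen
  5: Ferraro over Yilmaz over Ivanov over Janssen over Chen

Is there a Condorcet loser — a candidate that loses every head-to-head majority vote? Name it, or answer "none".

Head-to-head results (19 committee members):
Chen vs Yilmaz: Yilmaz, 19–0.
Chen–Janssen: Janssen 19–0.
Chen vs Ivanov: 0 for Chen, 19 for Ivanov — Ivanov by 19–0.
Chen vs Ferraro: Chen preferred on 4+5 = 9 ballots; Ferraro wins 10–9.
Yilmaz vs Janssen: Yilmaz preferred on 4+5 = 9 ballots; Janssen wins 10–9.
Yilmaz vs Ivanov: Yilmaz preferred on 5 ballots; Ivanov wins 14–5.
Yilmaz–Ferraro: Yilmaz 14–5.
Janssen vs Ivanov: Janssen is ranked higher on 0 ballots, Ivanov on 19. Ivanov wins 19–0.
Janssen–Ferraro: Janssen 14–5.
Ivanov–Ferraro: Ivanov 14–5.
Only Chen has no wins; Chen is the Condorcet loser.

Chen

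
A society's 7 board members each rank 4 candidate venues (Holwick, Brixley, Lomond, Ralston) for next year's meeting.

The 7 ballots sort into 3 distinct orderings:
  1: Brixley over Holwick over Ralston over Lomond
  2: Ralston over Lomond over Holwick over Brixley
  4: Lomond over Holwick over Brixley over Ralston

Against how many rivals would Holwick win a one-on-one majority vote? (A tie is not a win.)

2

Holwick against each rival (7 organisers):
Holwick vs Brixley: Holwick preferred on 2+4 = 6 ballots; Holwick wins 6–1.
Holwick vs Lomond: Lomond wins 6–1.
Holwick vs Ralston: Holwick wins 5–2.
Holwick beats Brixley, Ralston; loses to Lomond — 2 pairwise wins.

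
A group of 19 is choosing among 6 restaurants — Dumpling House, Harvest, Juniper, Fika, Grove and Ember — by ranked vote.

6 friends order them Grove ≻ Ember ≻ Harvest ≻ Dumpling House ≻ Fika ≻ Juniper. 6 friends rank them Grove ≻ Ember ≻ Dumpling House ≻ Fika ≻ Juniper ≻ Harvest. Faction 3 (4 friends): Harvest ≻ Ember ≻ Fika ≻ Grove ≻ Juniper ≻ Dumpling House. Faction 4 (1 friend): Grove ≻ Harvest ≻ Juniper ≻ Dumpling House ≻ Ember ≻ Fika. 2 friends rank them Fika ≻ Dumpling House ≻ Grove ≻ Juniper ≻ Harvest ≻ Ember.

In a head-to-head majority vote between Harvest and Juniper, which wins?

Harvest

Ballots ranking Harvest above Juniper: 6 + 4 + 1 = 11.
Ballots ranking Juniper above Harvest: 19 − 11 = 8.
Harvest wins the head-to-head 11–8.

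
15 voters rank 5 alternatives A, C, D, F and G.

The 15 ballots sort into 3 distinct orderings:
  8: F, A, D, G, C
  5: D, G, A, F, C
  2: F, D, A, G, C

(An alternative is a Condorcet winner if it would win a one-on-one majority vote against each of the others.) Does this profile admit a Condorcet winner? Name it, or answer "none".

F

Head-to-head results (15 voters):
A–C: A 15–0.
A vs D: A preferred on 8 ballots; A wins 8–7.
A vs F: A is ranked higher on 5 ballots, F on 10. F wins 10–5.
A vs G: A, 10–5.
C–D: D 15–0.
C vs F: F, 15–0.
C vs G: G wins 15–0.
D vs F: 5 for D, 10 for F — F by 10–5.
D vs G: D, 15–0.
F vs G: F preferred on 8+2 = 10 ballots; F wins 10–5.
Only F has no losses; F is the Condorcet winner.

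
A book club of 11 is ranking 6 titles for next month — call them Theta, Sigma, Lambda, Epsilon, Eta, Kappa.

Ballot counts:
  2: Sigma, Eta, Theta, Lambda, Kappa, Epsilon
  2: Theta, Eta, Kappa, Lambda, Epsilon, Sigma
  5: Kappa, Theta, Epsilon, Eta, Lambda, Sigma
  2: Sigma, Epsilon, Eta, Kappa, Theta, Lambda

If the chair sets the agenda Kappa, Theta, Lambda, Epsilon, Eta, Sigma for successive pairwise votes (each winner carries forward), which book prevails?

Round 1: Kappa vs Theta — 7–4, Kappa advances.
Round 2: Kappa vs Lambda — 9–2, Kappa advances.
Round 3: Kappa vs Epsilon — 9–2, Kappa advances.
Round 4: Kappa vs Eta — 5–6, Eta advances.
Round 5: Eta vs Sigma — 7–4, Eta advances.
Eta survives the agenda.

Eta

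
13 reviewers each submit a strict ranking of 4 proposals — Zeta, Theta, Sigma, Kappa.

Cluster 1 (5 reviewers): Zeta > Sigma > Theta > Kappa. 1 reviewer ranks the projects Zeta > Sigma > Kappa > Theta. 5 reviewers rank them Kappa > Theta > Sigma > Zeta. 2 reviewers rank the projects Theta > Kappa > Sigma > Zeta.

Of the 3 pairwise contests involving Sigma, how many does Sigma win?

Sigma against each rival (13 reviewers):
Sigma vs Zeta: Sigma, 7–6.
Sigma vs Theta: Theta wins 7–6.
Sigma vs Kappa: Sigma preferred on 5+1 = 6 ballots; Kappa wins 7–6.
Sigma beats Zeta; loses to Theta, Kappa — 1 pairwise win.

1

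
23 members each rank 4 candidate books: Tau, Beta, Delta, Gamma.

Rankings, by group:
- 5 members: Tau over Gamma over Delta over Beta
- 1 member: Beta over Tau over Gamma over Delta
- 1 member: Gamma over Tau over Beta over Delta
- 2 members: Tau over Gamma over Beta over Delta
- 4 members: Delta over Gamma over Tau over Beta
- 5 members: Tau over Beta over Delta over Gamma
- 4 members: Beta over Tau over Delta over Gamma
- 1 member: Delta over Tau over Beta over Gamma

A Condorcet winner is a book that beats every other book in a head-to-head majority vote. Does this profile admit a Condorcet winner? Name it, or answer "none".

Pairwise majorities:
Tau vs Beta: 5+1+2+4+5+1 = 18 for Tau, 5 for Beta — Tau by 18–5.
Tau vs Delta: Tau is ranked higher on 5+1+1+2+5+4 = 18 ballots, Delta on 5. Tau wins 18–5.
Tau vs Gamma: 5+1+2+5+4+1 = 18 for Tau, 5 for Gamma — Tau by 18–5.
Beta vs Delta: Beta preferred on 1+1+2+5+4 = 13 ballots; Beta wins 13–10.
Beta vs Gamma: 1+5+4+1 = 11 for Beta, 12 for Gamma — Gamma by 12–11.
Delta vs Gamma: 14 to 9, Delta.
Tau wins every pairwise contest, so Tau is the Condorcet winner.

Tau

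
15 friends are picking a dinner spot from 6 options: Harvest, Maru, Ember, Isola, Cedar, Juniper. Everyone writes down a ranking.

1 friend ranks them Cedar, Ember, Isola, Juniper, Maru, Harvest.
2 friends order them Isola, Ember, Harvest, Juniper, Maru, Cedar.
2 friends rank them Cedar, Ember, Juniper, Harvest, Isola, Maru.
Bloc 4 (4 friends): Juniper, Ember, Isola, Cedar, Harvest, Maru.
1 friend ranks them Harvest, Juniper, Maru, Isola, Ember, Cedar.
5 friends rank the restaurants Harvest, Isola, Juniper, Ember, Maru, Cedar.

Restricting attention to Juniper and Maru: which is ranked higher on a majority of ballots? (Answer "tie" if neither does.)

Ballots ranking Juniper above Maru: 1 + 2 + 2 + 4 + 1 + 5 = 15.
Ballots ranking Maru above Juniper: 15 − 15 = 0.
Juniper wins the head-to-head 15–0.

Juniper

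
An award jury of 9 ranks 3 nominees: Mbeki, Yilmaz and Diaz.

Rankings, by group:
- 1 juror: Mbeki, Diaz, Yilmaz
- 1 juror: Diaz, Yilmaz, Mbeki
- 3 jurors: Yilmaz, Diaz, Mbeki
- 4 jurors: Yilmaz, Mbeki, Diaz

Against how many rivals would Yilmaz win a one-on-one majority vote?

2

Yilmaz against each rival (9 jurors):
Yilmaz vs Mbeki: Yilmaz wins 8–1.
Yilmaz vs Diaz: Yilmaz is ranked higher on 3+4 = 7 ballots, Diaz on 2. Yilmaz wins 7–2.
Yilmaz beats Mbeki, Diaz — 2 pairwise wins.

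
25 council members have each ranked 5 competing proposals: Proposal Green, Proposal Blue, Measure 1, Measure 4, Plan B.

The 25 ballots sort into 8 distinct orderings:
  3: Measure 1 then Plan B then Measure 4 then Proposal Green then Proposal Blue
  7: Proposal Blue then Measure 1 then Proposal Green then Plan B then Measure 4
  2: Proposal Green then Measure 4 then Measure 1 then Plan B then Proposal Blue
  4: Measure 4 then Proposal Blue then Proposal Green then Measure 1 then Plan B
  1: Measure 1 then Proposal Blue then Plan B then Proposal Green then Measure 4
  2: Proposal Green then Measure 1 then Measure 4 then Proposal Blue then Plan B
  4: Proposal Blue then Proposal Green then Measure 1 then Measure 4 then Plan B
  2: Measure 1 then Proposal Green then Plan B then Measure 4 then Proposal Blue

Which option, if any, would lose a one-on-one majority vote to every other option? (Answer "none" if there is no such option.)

Pairwise majorities:
Proposal Green–Proposal Blue: Proposal Blue 16–9.
Proposal Green vs Measure 1: Proposal Green is ranked higher on 2+4+2+4 = 12 ballots, Measure 1 on 13. Measure 1 wins 13–12.
Proposal Green vs Measure 4: Proposal Green, 18–7.
Proposal Green vs Plan B: Proposal Green is ranked higher on 7+2+4+2+4+2 = 21 ballots, Plan B on 4. Proposal Green wins 21–4.
Proposal Blue vs Measure 1: 7+4+4 = 15 for Proposal Blue, 10 for Measure 1 — Proposal Blue by 15–10.
Proposal Blue vs Measure 4: Proposal Blue is ranked higher on 7+1+4 = 12 ballots, Measure 4 on 13. Measure 4 wins 13–12.
Proposal Blue vs Plan B: Proposal Blue preferred on 7+4+1+2+4 = 18 ballots; Proposal Blue wins 18–7.
Measure 1 vs Measure 4: Measure 1, 19–6.
Measure 1–Plan B: Measure 1 25–0.
Measure 4 vs Plan B: 2+4+2+4 = 12 for Measure 4, 13 for Plan B — Plan B by 13–12.
Each option has at least one pairwise win (Proposal Green beats Measure 4; Proposal Blue beats Proposal Green; Measure 1 beats Proposal Green; Measure 4 beats Proposal Blue; Plan B beats Measure 4) — no Condorcet loser.

none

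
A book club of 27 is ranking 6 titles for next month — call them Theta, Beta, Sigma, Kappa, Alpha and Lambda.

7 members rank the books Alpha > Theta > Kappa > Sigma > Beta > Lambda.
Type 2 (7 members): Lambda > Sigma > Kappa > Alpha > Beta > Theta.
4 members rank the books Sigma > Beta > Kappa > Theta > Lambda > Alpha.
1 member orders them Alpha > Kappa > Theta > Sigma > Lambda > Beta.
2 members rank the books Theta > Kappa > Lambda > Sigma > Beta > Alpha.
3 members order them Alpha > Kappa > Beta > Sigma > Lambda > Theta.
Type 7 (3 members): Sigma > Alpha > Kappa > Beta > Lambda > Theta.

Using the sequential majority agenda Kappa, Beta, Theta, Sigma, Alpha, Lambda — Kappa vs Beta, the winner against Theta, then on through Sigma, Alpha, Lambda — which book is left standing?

Sigma

Round 1: Kappa vs Beta — 23–4, Kappa advances.
Round 2: Kappa vs Theta — 18–9, Kappa advances.
Round 3: Kappa vs Sigma — 13–14, Sigma advances.
Round 4: Sigma vs Alpha — 16–11, Sigma advances.
Round 5: Sigma vs Lambda — 18–9, Sigma advances.
The agenda winner is Sigma.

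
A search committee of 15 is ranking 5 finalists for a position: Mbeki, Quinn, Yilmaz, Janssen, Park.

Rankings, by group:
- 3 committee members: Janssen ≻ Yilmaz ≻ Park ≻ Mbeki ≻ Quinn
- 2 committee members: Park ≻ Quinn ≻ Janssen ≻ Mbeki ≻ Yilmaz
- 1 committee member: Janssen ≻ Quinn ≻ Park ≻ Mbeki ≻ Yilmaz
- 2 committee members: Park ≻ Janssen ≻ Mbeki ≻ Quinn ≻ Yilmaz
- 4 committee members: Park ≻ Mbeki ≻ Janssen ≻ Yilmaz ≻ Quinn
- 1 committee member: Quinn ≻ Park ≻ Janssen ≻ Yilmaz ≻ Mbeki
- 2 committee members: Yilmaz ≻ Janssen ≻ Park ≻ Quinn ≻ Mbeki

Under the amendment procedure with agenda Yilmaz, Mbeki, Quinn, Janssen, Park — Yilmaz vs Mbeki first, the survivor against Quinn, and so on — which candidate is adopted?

Round 1: Yilmaz vs Mbeki — 6–9, Mbeki advances.
Round 2: Mbeki vs Quinn — 9–6, Mbeki advances.
Round 3: Mbeki vs Janssen — 4–11, Janssen advances.
Round 4: Janssen vs Park — 6–9, Park advances.
The agenda winner is Park.

Park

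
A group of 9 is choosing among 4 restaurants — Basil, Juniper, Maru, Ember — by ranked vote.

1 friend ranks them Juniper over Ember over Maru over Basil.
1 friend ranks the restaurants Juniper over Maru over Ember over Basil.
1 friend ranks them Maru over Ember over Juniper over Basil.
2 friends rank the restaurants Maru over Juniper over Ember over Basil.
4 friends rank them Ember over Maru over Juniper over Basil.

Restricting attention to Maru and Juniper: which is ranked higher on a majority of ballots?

Maru

Ballots ranking Maru above Juniper: 1 + 2 + 4 = 7.
Ballots ranking Juniper above Maru: 9 − 7 = 2.
Maru wins the head-to-head 7–2.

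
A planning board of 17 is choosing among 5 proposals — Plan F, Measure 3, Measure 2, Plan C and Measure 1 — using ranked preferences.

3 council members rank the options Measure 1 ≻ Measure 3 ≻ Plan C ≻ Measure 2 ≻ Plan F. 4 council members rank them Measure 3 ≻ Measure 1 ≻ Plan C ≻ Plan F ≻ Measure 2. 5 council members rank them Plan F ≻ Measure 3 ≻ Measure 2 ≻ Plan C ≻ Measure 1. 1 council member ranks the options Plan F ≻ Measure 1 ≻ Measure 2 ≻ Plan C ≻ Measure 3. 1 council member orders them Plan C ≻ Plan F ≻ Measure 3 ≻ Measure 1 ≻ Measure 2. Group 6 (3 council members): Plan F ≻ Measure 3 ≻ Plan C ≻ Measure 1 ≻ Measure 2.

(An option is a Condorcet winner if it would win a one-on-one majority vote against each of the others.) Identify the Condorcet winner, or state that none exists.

Plan F

Pairwise majorities:
Plan F vs Measure 3: Plan F preferred on 5+1+1+3 = 10 ballots; Plan F wins 10–7.
Plan F vs Measure 2: Plan F preferred on 4+5+1+1+3 = 14 ballots; Plan F wins 14–3.
Plan F vs Plan C: 9 to 8, Plan F.
Plan F vs Measure 1: 10 to 7, Plan F.
Measure 3 vs Measure 2: Measure 3 preferred on 3+4+5+1+3 = 16 ballots; Measure 3 wins 16–1.
Measure 3 vs Plan C: 15 to 2, Measure 3.
Measure 3 vs Measure 1: Measure 3 preferred on 4+5+1+3 = 13 ballots; Measure 3 wins 13–4.
Measure 2 vs Plan C: 5+1 = 6 for Measure 2, 11 for Plan C — Plan C by 11–6.
Measure 2 vs Measure 1: Measure 2 preferred on 5 ballots; Measure 1 wins 12–5.
Plan C vs Measure 1: Plan C is ranked higher on 5+1+3 = 9 ballots, Measure 1 on 8. Plan C wins 9–8.
Plan F beats each of Measure 3, Measure 2, Plan C, Measure 1 — Plan F is the Condorcet winner.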